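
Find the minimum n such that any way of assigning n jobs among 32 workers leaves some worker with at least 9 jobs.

With 256 jobs one could put exactly 8 in each of the 32 workers, and no worker would reach 9.
Pigeonhole: one more job must land in a worker that already has 8, giving it 9.
So 32 × 8 + 1 = 257 jobs are required.

257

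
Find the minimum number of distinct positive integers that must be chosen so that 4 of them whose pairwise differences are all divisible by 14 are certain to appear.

Integers whose pairwise differences are multiples of 14 are exactly those sharing a remainder mod 14. By pigeonhole, the 14 residue classes mod 14 are the pigeonholes.
With 42 integers one could put 3 in each residue class and have no class reach 4.
The 43rd integer pushes some class to 4, so 14·3 + 1 = 43.

43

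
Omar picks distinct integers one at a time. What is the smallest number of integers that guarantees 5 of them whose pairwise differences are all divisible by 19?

77

Integers whose pairwise differences are multiples of 19 are exactly those sharing a remainder mod 19. Pigeonhole: the 19 residue classes mod 19 are the pigeonholes.
With 76 integers one could put 4 in each residue class and have no class reach 5.
The 77th integer pushes some class to 5, so 19·4 + 1 = 77.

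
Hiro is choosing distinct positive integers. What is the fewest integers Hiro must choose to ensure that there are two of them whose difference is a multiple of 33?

Integers whose pairwise differences are multiples of 33 are exactly those sharing a remainder mod 33. The 33 residue classes mod 33 are the pigeonholes.
With 33 integers one could put 1 in each residue class and have no class reach 2.
The 34th integer pushes some class to 2, so 33·1 + 1 = 34.

34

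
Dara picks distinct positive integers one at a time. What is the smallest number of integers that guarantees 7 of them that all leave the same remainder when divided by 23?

Pigeonhole: the 23 residue classes mod 23 are the pigeonholes.
With 138 integers one could put 6 in each residue class and have no class reach 7.
The 139th integer pushes some class to 7, so 23·6 + 1 = 139.

139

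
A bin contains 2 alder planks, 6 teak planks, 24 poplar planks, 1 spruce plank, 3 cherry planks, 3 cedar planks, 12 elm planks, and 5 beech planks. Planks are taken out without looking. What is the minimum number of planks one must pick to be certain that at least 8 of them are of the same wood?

35

Put each drawn plank into a box by wood. The largest draw with every box below 8 takes min(count, 7) from each wood; woods with fewer than 7 contribute all they have.
Σ min(cᵢ, 7) = 2 + 6 + 7 + 1 + 3 + 3 + 7 + 5 = 34.
Draw number 34 + 1 = 35 must push one box to 8.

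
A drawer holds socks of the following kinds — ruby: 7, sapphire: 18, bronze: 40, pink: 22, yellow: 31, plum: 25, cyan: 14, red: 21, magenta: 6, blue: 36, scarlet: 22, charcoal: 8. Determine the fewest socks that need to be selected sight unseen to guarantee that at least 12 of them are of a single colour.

121

An adversary could hand out at most 11 socks per colour (ruby, magenta, charcoal run out sooner): 7 + 11 + 11 + 11 + 11 + 11 + 11 + 11 + 6 + 11 + 11 + 8 = 120 socks and still no colour has 12.
By the pigeonhole principle, one more sock lands in a colour already at 11, so 121 draws are enough and 120 are not.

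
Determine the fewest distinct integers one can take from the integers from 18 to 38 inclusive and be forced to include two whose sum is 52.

14

Group the elements by complementary pair {x, 52−x}: {18,34}, {19,33}, {20,32}, …, giving 8 two-element pairs, the single value 26 (it cannot pair with itself since the integers are distinct), and 4 integers whose partner 52−x falls outside [18,38].
By pigeonhole, treating each of those 13 groups as a pigeonhole, one can pick one integer per group — 13 integers — with no two summing to 52.
The 14th integer lands in an occupied pair, forcing a sum of 52.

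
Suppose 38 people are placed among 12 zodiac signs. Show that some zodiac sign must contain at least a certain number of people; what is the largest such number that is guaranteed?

Pigeonhole: the 12 zodiac signs are the holes and the 38 people are the pigeons.
If every zodiac sign held at most 3 people, the total would be at most 12 × 3 = 36, which is less than 38.
So some zodiac sign holds at least ⌈38/12⌉ = 4 people.

4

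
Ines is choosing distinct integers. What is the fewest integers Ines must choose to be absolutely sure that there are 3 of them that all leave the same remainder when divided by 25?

51

The 25 residue classes mod 25 are the pigeonholes.
With 50 integers one could put 2 in each residue class and have no class reach 3.
The 51st integer pushes some class to 3, so 25·2 + 1 = 51.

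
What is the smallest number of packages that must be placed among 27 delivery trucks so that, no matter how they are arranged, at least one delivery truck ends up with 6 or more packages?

136

With 135 packages one could put exactly 5 in each of the 27 delivery trucks, and no delivery truck would reach 6.
By pigeonhole, one more package must land in a delivery truck that already has 5, giving it 6.
So 27 × 5 + 1 = 136 packages are required.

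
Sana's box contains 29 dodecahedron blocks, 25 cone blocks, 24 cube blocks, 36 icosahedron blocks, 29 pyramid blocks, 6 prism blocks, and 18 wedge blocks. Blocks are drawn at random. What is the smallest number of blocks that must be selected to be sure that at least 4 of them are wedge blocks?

153

In the worst case for collecting wedge blocks, every non-wedge block comes out first.
There are 29 + 25 + 24 + 36 + 29 + 6 = 149 non-wedge blocks altogether.
After those, each further block must be wedge, so 149 + 4 = 153 draws guarantee 4 wedge blocks.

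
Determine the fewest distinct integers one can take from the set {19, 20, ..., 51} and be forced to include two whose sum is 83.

Two chosen integers sum to 83 exactly when both halves of some pair {x, 83−x} with 32 ≤ x ≤ 83−x ≤ 51 are chosen — 10 such pairs.
The remaining 13 elements (those with no distinct partner in range) can never complete a 83-sum, so the worst case takes all of them and one from each pair: 13 + 10 = 23.
The 24th integer has to be the second member of some pair, so 23 + 1 = 24.

24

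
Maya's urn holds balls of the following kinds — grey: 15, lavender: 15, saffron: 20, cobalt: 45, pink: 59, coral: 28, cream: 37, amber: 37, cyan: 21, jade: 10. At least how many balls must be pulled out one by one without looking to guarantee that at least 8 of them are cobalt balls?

250

In the worst case for collecting cobalt balls, every non-cobalt ball comes out first.
There are 15 + 15 + 20 + 59 + 28 + 37 + 37 + 21 + 10 = 242 non-cobalt balls altogether.
After those, each further ball must be cobalt, so 242 + 8 = 250 draws guarantee 8 cobalt balls.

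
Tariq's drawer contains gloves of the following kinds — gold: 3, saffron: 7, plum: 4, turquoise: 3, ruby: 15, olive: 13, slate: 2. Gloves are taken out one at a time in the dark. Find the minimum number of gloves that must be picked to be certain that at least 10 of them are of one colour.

By pigeonhole, the 7 colours are the holes; the gloves drawn are the pigeons.
To avoid 10 of any one colour, the worst case takes at most 9 of each colour, or every glove of a colour that has fewer than 9.
That gives 3 + 7 + 4 + 3 + 9 + 9 + 2 = 37 gloves with no colour reaching 10.
The next glove forces some colour to 10, so 37 + 1 = 38.

38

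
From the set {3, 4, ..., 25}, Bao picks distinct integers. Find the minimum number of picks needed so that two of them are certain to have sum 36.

17

Group the elements by complementary pair {x, 36−x}: {11,25}, {12,24}, {13,23}, …, giving 7 two-element pairs, the single value 18 (it cannot pair with itself since the integers are distinct), and 8 integers whose partner 36−x falls outside [3,25].
Treating each of those 16 groups as a pigeonhole, one can pick one integer per group — 16 integers — with no two summing to 36.
The 17th integer lands in an occupied pair, forcing a sum of 36.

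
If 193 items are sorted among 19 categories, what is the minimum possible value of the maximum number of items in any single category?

11

By the pigeonhole principle, the 19 categories are the holes and the 193 items are the pigeons.
If every category held at most 10 items, the total would be at most 19 × 10 = 190, which is less than 193.
So some category holds at least ⌈193/19⌉ = 11 items.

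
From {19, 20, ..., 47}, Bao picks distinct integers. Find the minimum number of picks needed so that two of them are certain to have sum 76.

Group the elements by complementary pair {x, 76−x}: {29,47}, {30,46}, {31,45}, …, giving 9 two-element pairs, the single value 38 (it cannot pair with itself since the integers are distinct), and 10 integers whose partner 76−x falls outside [19,47].
By pigeonhole, treating each of those 20 groups as a pigeonhole, one can pick one integer per group — 20 integers — with no two summing to 76.
The 21st integer lands in an occupied pair, forcing a sum of 76.

21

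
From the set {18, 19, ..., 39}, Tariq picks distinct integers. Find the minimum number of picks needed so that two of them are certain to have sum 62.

Two chosen integers sum to 62 exactly when both halves of some pair {x, 62−x} with 23 ≤ x ≤ 62−x ≤ 39 are chosen — 8 such pairs.
The remaining 6 elements (those with no distinct partner in range) can never complete a 62-sum, so the worst case takes all of them and one from each pair: 6 + 8 = 14.
The 15th integer has to be the second member of some pair, so 14 + 1 = 15.

15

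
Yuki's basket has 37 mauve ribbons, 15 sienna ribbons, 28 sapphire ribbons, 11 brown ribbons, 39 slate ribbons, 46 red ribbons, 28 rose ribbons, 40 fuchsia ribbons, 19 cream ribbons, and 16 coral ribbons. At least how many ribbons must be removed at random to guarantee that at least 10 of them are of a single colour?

Put each drawn ribbon into a box by colour. The largest draw with every box below 10 takes min(count, 9) from each colour.
Σ min(cᵢ, 9) = 9 + 9 + 9 + 9 + 9 + 9 + 9 + 9 + 9 + 9 = 90.
Draw number 90 + 1 = 91 must push one box to 10.

91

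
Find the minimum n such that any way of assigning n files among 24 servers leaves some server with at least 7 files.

145

With 144 files one could put exactly 6 in each of the 24 servers, and no server would reach 7.
By the pigeonhole principle, one more file must land in a server that already has 6, giving it 7.
So 24 × 6 + 1 = 145 files are required.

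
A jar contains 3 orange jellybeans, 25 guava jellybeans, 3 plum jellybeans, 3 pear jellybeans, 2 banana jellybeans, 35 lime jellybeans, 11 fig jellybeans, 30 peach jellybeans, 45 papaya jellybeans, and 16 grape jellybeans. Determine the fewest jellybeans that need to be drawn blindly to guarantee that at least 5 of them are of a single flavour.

The 10 flavours are the holes; the jellybeans drawn are the pigeons.
To avoid 5 of any one flavour, the worst case takes at most 4 of each flavour, or every jellybean of a flavour that has fewer than 4.
That gives 3 + 4 + 3 + 3 + 2 + 4 + 4 + 4 + 4 + 4 = 35 jellybeans with no flavour reaching 5.
The next jellybean forces some flavour to 5, so 35 + 1 = 36.

36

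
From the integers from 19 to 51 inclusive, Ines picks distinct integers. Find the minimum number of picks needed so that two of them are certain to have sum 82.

24

A set avoiding the sum 82 can contain at most one of each pair {x, 82−x}, plus the 13 elements whose complement lies outside the range or equal to its own complement.
The integers 19, …, 41 (23 of them) are such a set: any two sum to at least 19+20 = 39 and at most 40+41 = 81 < 82.
Any 24th integer completes one of the 10 pairs, so 24 choices force a sum of 82.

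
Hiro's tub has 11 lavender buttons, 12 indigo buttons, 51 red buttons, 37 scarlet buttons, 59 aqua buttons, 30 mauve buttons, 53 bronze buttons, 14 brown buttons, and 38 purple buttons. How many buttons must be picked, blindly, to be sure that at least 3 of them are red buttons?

257

In the worst case for collecting red buttons, every non-red button comes out first.
There are 11 + 12 + 37 + 59 + 30 + 53 + 14 + 38 = 254 non-red buttons altogether.
After those, each further button must be red, so 254 + 3 = 257 draws guarantee 3 red buttons.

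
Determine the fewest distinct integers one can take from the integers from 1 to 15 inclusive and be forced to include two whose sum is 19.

10

A set avoiding the sum 19 can contain at most one of each pair {x, 19−x}, plus the 3 elements whose complement lies outside the range.
The integers 1, …, 9 (9 of them) are such a set: any two sum to at least 1+2 = 3 and at most 8+9 = 17 < 19.
By pigeonhole, any 10th integer completes one of the 6 pairs, so 10 choices force a sum of 19.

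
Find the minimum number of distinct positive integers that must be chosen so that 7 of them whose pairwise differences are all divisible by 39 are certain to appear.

Integers whose pairwise differences are multiples of 39 are exactly those sharing a remainder mod 39. The 39 residue classes mod 39 are the pigeonholes.
With 234 integers one could put 6 in each residue class and have no class reach 7.
The 235th integer pushes some class to 7, so 39·6 + 1 = 235.

235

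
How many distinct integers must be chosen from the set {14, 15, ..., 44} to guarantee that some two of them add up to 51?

Two chosen integers sum to 51 exactly when both halves of some pair {x, 51−x} with 14 ≤ x ≤ 51−x ≤ 37 are chosen — 12 such pairs.
The remaining 7 elements (those with no distinct partner in range) can never complete a 51-sum, so the worst case takes all of them and one from each pair: 7 + 12 = 19.
By the pigeonhole principle, the 20th integer has to be the second member of some pair, so 19 + 1 = 20.

20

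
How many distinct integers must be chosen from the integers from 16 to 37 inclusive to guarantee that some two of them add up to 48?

A set avoiding the sum 48 can contain at most one of each pair {x, 48−x}, plus the 6 elements whose complement lies outside the range or equal to its own complement.
The integers 24, …, 37 (14 of them) are such a set: any two sum to at least 24+25 = 49 > 48.
By pigeonhole, any 15th integer completes one of the 8 pairs, so 15 choices force a sum of 48.

15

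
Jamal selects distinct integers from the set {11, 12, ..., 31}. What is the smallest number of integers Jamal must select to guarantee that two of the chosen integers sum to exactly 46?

14

Group the elements by complementary pair {x, 46−x}: {15,31}, {16,30}, {17,29}, …, giving 8 two-element pairs, the single value 23 (it cannot pair with itself since the integers are distinct), and 4 integers whose partner 46−x falls outside [11,31].
By the pigeonhole principle, treating each of those 13 groups as a pigeonhole, one can pick one integer per group — 13 integers — with no two summing to 46.
The 14th integer lands in an occupied pair, forcing a sum of 46.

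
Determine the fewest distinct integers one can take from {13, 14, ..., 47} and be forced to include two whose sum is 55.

21

Two chosen integers sum to 55 exactly when both halves of some pair {x, 55−x} with 13 ≤ x ≤ 55−x ≤ 42 are chosen — 15 such pairs.
The remaining 5 elements (those with no distinct partner in range) can never complete a 55-sum, so the worst case takes all of them and one from each pair: 5 + 15 = 20.
Pigeonhole: the 21st integer has to be the second member of some pair, so 20 + 1 = 21.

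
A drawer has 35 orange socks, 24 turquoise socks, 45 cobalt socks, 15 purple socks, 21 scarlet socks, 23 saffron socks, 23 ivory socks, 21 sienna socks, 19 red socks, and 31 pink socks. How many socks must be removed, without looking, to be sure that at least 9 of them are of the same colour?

81

By pigeonhole, the 10 colours are the holes; the socks drawn are the pigeons.
To avoid 9 of any one colour, the worst case takes at most 8 of each colour.
That gives 8 + 8 + 8 + 8 + 8 + 8 + 8 + 8 + 8 + 8 = 80 socks with no colour reaching 9.
The next sock forces some colour to 9, so 80 + 1 = 81.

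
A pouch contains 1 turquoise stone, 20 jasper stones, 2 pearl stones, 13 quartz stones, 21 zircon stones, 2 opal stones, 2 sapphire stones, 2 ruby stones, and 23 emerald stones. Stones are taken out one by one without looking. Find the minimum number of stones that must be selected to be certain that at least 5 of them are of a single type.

The 9 types are the holes; the stones drawn are the pigeons.
To avoid 5 of any one type, the worst case takes at most 4 of each type, or every stone of a type that has fewer than 4.
That gives 1 + 4 + 2 + 4 + 4 + 2 + 2 + 2 + 4 = 25 stones with no type reaching 5.
The next stone forces some type to 5, so 25 + 1 = 26.

26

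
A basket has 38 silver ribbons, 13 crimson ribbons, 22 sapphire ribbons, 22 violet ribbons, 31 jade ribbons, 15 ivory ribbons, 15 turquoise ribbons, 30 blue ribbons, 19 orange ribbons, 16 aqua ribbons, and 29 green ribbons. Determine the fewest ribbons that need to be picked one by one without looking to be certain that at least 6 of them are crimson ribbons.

243

In the worst case for collecting crimson ribbons, every non-crimson ribbon comes out first.
There are 38 + 22 + 22 + 31 + 15 + 15 + 30 + 19 + 16 + 29 = 237 non-crimson ribbons altogether.
After those, each further ribbon must be crimson, so 237 + 6 = 243 draws guarantee 6 crimson ribbons.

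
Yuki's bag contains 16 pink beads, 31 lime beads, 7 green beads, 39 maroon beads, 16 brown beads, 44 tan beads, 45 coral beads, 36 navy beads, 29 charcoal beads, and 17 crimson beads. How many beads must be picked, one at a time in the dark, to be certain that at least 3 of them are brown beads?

In the worst case for collecting brown beads, every non-brown bead comes out first.
There are 16 + 31 + 7 + 39 + 44 + 45 + 36 + 29 + 17 = 264 non-brown beads altogether.
After those, each further bead must be brown, so 264 + 3 = 267 draws guarantee 3 brown beads.

267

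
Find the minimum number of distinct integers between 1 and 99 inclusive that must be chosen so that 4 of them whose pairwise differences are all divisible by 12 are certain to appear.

37

Integers whose pairwise differences are multiples of 12 are exactly those sharing a remainder mod 12. The 12 residue classes mod 12 are the pigeonholes.
With 36 integers one could put 3 in each residue class and have no class reach 4.
The 37th integer pushes some class to 4, so 12·3 + 1 = 37.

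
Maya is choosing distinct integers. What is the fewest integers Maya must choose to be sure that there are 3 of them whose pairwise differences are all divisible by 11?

Integers whose pairwise differences are multiples of 11 are exactly those sharing a remainder mod 11. Pigeonhole: the 11 residue classes mod 11 are the pigeonholes.
With 22 integers one could put 2 in each residue class and have no class reach 3.
The 23rd integer pushes some class to 3, so 11·2 + 1 = 23.

23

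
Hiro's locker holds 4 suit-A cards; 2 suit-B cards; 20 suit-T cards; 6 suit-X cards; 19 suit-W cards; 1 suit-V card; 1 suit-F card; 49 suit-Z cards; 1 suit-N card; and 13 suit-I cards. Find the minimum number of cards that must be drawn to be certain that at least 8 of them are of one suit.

Pigeonhole: the 10 suits are the holes; the cards drawn are the pigeons.
To avoid 8 of any one suit, the worst case takes at most 7 of each suit, or every card of a suit that has fewer than 7.
That gives 4 + 2 + 7 + 6 + 7 + 1 + 1 + 7 + 1 + 7 = 43 cards with no suit reaching 8.
The next card forces some suit to 8, so 43 + 1 = 44.

44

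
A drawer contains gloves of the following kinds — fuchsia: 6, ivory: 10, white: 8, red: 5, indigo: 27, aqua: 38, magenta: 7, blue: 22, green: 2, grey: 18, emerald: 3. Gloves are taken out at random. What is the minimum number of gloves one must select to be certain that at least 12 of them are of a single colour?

An adversary could hand out at most 11 gloves per colour (7 colours run out sooner): 6 + 10 + 8 + 5 + 11 + 11 + 7 + 11 + 2 + 11 + 3 = 85 gloves and still no colour has 12.
One more glove lands in a colour already at 11, so 86 draws are enough and 85 are not.

86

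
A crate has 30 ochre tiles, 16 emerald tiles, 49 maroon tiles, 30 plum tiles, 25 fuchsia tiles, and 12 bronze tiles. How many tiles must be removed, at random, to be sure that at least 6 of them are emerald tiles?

In the worst case for collecting emerald tiles, every non-emerald tile comes out first.
There are 30 + 49 + 30 + 25 + 12 = 146 non-emerald tiles altogether.
After those, each further tile must be emerald, so 146 + 6 = 152 draws guarantee 6 emerald tiles.

152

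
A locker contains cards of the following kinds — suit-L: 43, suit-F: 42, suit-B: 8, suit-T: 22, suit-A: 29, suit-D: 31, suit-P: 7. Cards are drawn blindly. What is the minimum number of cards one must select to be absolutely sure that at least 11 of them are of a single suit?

Pigeonhole: the 7 suits are the holes; the cards drawn are the pigeons.
To avoid 11 of any one suit, the worst case takes at most 10 of each suit, or every card of a suit that has fewer than 10.
That gives 10 + 10 + 8 + 10 + 10 + 10 + 7 = 65 cards with no suit reaching 11.
The next card forces some suit to 11, so 65 + 1 = 66.

66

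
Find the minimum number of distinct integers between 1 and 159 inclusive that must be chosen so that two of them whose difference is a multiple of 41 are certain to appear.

42

Integers whose pairwise differences are multiples of 41 are exactly those sharing a remainder mod 41. By the pigeonhole principle, the 41 residue classes mod 41 are the pigeonholes.
With 41 integers one could put 1 in each residue class and have no class reach 2.
The 42nd integer pushes some class to 2, so 41·1 + 1 = 42.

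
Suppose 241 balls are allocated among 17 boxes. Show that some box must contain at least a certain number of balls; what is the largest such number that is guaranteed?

The 17 boxes are the holes and the 241 balls are the pigeons.
If every box held at most 14 balls, the total would be at most 17 × 14 = 238, which is less than 241.
So some box holds at least ⌈241/17⌉ = 15 balls.

15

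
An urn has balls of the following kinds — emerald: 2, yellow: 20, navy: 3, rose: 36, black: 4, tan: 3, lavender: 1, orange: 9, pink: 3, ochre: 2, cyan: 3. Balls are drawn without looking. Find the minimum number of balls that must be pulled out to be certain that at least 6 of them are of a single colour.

An adversary could hand out at most 5 balls per colour (8 colours run out sooner): 2 + 5 + 3 + 5 + 4 + 3 + 1 + 5 + 3 + 2 + 3 = 36 balls and still no colour has 6.
One more ball lands in a colour already at 5, so 37 draws are enough and 36 are not.

37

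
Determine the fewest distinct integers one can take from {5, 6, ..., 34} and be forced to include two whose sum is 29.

Two chosen integers sum to 29 exactly when both halves of some pair {x, 29−x} with 5 ≤ x ≤ 29−x ≤ 24 are chosen — 10 such pairs.
The remaining 10 elements (those with no distinct partner in range) can never complete a 29-sum, so the worst case takes all of them and one from each pair: 10 + 10 = 20.
The 21st integer has to be the second member of some pair, so 20 + 1 = 21.

21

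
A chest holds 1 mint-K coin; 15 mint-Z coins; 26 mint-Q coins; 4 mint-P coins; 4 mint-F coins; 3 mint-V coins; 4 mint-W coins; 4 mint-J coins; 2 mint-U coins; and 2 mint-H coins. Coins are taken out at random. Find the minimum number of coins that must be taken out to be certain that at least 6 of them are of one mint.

35

An adversary could hand out at most 5 coins per mint (8 mints run out sooner): 1 + 5 + 5 + 4 + 4 + 3 + 4 + 4 + 2 + 2 = 34 coins and still no mint has 6.
One more coin lands in a mint already at 5, so 35 draws are enough and 34 are not.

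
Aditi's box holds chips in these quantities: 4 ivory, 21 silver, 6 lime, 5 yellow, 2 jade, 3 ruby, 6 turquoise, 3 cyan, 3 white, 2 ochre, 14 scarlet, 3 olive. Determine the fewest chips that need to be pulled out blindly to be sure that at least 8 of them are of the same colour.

By pigeonhole, put each drawn chip into a box by colour. The largest draw with every box below 8 takes min(count, 7) from each colour; colours with fewer than 7 contribute all they have.
Σ min(cᵢ, 7) = 4 + 7 + 6 + 5 + 2 + 3 + 6 + 3 + 3 + 2 + 7 + 3 = 51.
Draw number 51 + 1 = 52 must push one box to 8.

52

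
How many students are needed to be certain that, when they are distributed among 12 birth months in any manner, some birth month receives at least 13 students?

145

With 144 students one could put exactly 12 in each of the 12 birth months, and no birth month would reach 13.
One more student must land in a birth month that already has 12, giving it 13.
So 12 × 12 + 1 = 145 students are required.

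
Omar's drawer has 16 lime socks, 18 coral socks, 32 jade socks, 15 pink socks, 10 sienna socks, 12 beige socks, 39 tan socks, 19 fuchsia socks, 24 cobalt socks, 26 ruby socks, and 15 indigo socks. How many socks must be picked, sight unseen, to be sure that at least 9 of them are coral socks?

217

In the worst case for collecting coral socks, every non-coral sock comes out first.
There are 16 + 32 + 15 + 10 + 12 + 39 + 19 + 24 + 26 + 15 = 208 non-coral socks altogether.
After those, each further sock must be coral, so 208 + 9 = 217 draws guarantee 9 coral socks.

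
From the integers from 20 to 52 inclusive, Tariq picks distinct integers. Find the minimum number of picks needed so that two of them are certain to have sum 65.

A set avoiding the sum 65 can contain at most one of each pair {x, 65−x}, plus the 7 elements whose complement lies outside the range.
The integers 33, …, 52 (20 of them) are such a set: any two sum to at least 33+34 = 67 > 65.
Any 21st integer completes one of the 13 pairs, so 21 choices force a sum of 65.

21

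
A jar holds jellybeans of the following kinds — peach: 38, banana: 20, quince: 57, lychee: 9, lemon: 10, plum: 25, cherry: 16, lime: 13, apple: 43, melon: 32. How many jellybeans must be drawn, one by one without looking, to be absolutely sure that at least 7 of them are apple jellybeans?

227

In the worst case for collecting apple jellybeans, every non-apple jellybean comes out first.
There are 38 + 20 + 57 + 9 + 10 + 25 + 16 + 13 + 32 = 220 non-apple jellybeans altogether.
After those, each further jellybean must be apple, so 220 + 7 = 227 draws guarantee 7 apple jellybeans.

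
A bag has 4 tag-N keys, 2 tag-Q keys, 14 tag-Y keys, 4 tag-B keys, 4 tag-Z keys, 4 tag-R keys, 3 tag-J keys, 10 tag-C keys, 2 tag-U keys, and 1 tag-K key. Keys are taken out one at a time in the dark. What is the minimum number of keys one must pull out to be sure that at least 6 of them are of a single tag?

35

The 10 tags are the holes; the keys drawn are the pigeons.
To avoid 6 of any one tag, the worst case takes at most 5 of each tag, or every key of a tag that has fewer than 5.
That gives 4 + 2 + 5 + 4 + 4 + 4 + 3 + 5 + 2 + 1 = 34 keys with no tag reaching 6.
The next key forces some tag to 6, so 34 + 1 = 35.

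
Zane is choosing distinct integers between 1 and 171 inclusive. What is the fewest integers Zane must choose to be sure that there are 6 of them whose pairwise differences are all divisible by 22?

Integers whose pairwise differences are multiples of 22 are exactly those sharing a remainder mod 22. The 22 residue classes mod 22 are the pigeonholes.
With 110 integers one could put 5 in each residue class and have no class reach 6.
The 111th integer pushes some class to 6, so 22·5 + 1 = 111.

111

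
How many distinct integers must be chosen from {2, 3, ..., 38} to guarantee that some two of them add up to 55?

Two chosen integers sum to 55 exactly when both halves of some pair {x, 55−x} with 17 ≤ x ≤ 55−x ≤ 38 are chosen — 11 such pairs.
The remaining 15 elements (those with no distinct partner in range) can never complete a 55-sum, so the worst case takes all of them and one from each pair: 15 + 11 = 26.
Pigeonhole: the 27th integer has to be the second member of some pair, so 26 + 1 = 27.

27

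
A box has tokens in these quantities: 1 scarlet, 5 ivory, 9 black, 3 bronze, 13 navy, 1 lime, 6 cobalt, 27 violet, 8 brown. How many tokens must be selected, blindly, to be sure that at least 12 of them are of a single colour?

56

The 9 colours are the holes; the tokens drawn are the pigeons.
To avoid 12 of any one colour, the worst case takes at most 11 of each colour, or every token of a colour that has fewer than 11.
That gives 1 + 5 + 9 + 3 + 11 + 1 + 6 + 11 + 8 = 55 tokens with no colour reaching 12.
The next token forces some colour to 12, so 55 + 1 = 56.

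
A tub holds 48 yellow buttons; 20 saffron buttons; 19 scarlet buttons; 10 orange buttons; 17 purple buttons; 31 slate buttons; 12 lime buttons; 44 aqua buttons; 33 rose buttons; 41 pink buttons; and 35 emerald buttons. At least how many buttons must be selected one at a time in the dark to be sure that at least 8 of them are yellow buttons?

270

In the worst case for collecting yellow buttons, every non-yellow button comes out first.
There are 20 + 19 + 10 + 17 + 31 + 12 + 44 + 33 + 41 + 35 = 262 non-yellow buttons altogether.
After those, each further button must be yellow, so 262 + 8 = 270 draws guarantee 8 yellow buttons.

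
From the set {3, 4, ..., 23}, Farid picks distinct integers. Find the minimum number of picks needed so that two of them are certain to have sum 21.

14

A set avoiding the sum 21 can contain at most one of each pair {x, 21−x}, plus the 5 elements whose complement lies outside the range.
The integers 11, …, 23 (13 of them) are such a set: any two sum to at least 11+12 = 23 > 21.
Any 14th integer completes one of the 8 pairs, so 14 choices force a sum of 21.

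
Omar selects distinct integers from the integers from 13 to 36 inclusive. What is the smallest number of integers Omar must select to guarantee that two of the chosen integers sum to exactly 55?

16

A set avoiding the sum 55 can contain at most one of each pair {x, 55−x}, plus the 6 elements whose complement lies outside the range.
The integers 13, …, 27 (15 of them) are such a set: any two sum to at least 13+14 = 27 and at most 26+27 = 53 < 55.
Any 16th integer completes one of the 9 pairs, so 16 choices force a sum of 55.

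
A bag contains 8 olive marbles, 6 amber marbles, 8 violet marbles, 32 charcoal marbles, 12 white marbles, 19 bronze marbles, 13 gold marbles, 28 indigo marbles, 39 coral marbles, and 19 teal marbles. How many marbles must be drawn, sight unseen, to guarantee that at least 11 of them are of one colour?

The 10 colours are the holes; the marbles drawn are the pigeons.
To avoid 11 of any one colour, the worst case takes at most 10 of each colour, or every marble of a colour that has fewer than 10.
That gives 8 + 6 + 8 + 10 + 10 + 10 + 10 + 10 + 10 + 10 = 92 marbles with no colour reaching 11.
The next marble forces some colour to 11, so 92 + 1 = 93.

93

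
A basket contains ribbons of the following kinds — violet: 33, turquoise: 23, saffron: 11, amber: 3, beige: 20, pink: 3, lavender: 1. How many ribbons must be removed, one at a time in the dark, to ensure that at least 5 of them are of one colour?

Put each drawn ribbon into a box by colour. The largest draw with every box below 5 takes min(count, 4) from each colour; colours with fewer than 4 contribute all they have.
Σ min(cᵢ, 4) = 4 + 4 + 4 + 3 + 4 + 3 + 1 = 23.
Draw number 23 + 1 = 24 must push one box to 5.

24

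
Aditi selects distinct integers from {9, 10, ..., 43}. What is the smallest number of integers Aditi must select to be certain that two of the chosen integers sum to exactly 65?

Two chosen integers sum to 65 exactly when both halves of some pair {x, 65−x} with 22 ≤ x ≤ 65−x ≤ 43 are chosen — 11 such pairs.
The remaining 13 elements (those with no distinct partner in range) can never complete a 65-sum, so the worst case takes all of them and one from each pair: 13 + 11 = 24.
By the pigeonhole principle, the 25th integer has to be the second member of some pair, so 24 + 1 = 25.

25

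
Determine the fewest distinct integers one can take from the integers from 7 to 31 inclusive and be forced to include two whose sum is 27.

19

Group the elements by complementary pair {x, 27−x}: {7,20}, {8,19}, {9,18}, …, giving 7 two-element pairs and 11 integers whose partner 27−x falls outside [7,31].
Treating each of those 18 groups as a pigeonhole, one can pick one integer per group — 18 integers — with no two summing to 27.
The 19th integer lands in an occupied pair, forcing a sum of 27.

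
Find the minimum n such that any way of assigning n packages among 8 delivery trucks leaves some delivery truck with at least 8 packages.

57

With 56 packages one could put exactly 7 in each of the 8 delivery trucks, and no delivery truck would reach 8.
One more package must land in a delivery truck that already has 7, giving it 8.
So 8 × 7 + 1 = 57 packages are required.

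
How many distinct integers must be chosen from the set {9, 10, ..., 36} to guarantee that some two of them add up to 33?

Group the elements by complementary pair {x, 33−x}: {9,24}, {10,23}, {11,22}, …, giving 8 two-element pairs and 12 integers whose partner 33−x falls outside [9,36].
Pigeonhole: treating each of those 20 groups as a pigeonhole, one can pick one integer per group — 20 integers — with no two summing to 33.
The 21st integer lands in an occupied pair, forcing a sum of 33.

21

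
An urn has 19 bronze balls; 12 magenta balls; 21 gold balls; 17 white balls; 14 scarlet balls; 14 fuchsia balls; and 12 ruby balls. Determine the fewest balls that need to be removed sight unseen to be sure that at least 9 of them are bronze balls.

99

In the worst case for collecting bronze balls, every non-bronze ball comes out first.
There are 12 + 21 + 17 + 14 + 14 + 12 = 90 non-bronze balls altogether.
After those, each further ball must be bronze, so 90 + 9 = 99 draws guarantee 9 bronze balls.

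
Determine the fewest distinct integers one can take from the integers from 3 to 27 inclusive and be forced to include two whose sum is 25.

16

A set avoiding the sum 25 can contain at most one of each pair {x, 25−x}, plus the 5 elements whose complement lies outside the range.
The integers 13, …, 27 (15 of them) are such a set: any two sum to at least 13+14 = 27 > 25.
By pigeonhole, any 16th integer completes one of the 10 pairs, so 16 choices force a sum of 25.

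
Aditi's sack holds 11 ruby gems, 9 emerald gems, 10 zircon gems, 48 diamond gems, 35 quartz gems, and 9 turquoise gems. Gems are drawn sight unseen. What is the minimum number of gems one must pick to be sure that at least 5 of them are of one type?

25

Pigeonhole: the 6 types are the holes; the gems drawn are the pigeons.
To avoid 5 of any one type, the worst case takes at most 4 of each type.
That gives 4 + 4 + 4 + 4 + 4 + 4 = 24 gems with no type reaching 5.
The next gem forces some type to 5, so 24 + 1 = 25.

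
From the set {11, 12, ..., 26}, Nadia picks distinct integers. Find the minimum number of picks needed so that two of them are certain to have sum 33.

Two chosen integers sum to 33 exactly when both halves of some pair {x, 33−x} with 11 ≤ x ≤ 33−x ≤ 22 are chosen — 6 such pairs.
The remaining 4 elements (those with no distinct partner in range) can never complete a 33-sum, so the worst case takes all of them and one from each pair: 4 + 6 = 10.
The 11th integer has to be the second member of some pair, so 10 + 1 = 11.

11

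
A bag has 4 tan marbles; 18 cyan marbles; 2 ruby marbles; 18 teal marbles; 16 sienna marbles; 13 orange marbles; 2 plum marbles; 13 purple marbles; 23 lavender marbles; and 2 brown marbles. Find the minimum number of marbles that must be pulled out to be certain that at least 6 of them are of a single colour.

41

Put each drawn marble into a box by colour. The largest draw with every box below 6 takes min(count, 5) from each colour; colours with fewer than 5 contribute all they have.
Σ min(cᵢ, 5) = 4 + 5 + 2 + 5 + 5 + 5 + 2 + 5 + 5 + 2 = 40.
Draw number 40 + 1 = 41 must push one box to 6.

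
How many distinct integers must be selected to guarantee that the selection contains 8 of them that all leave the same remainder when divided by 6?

43

Pigeonhole: the 6 residue classes mod 6 are the pigeonholes.
With 42 integers one could put 7 in each residue class and have no class reach 8.
The 43rd integer pushes some class to 8, so 6·7 + 1 = 43.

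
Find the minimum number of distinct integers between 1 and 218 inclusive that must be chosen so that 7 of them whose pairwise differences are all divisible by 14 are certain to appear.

85

Integers whose pairwise differences are multiples of 14 are exactly those sharing a remainder mod 14. Pigeonhole: the 14 residue classes mod 14 are the pigeonholes.
With 84 integers one could put 6 in each residue class and have no class reach 7.
The 85th integer pushes some class to 7, so 14·6 + 1 = 85.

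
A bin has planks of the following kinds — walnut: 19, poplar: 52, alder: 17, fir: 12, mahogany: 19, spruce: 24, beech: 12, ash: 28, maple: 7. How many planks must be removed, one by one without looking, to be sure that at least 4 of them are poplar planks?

142

In the worst case for collecting poplar planks, every non-poplar plank comes out first.
There are 19 + 17 + 12 + 19 + 24 + 12 + 28 + 7 = 138 non-poplar planks altogether.
After those, each further plank must be poplar, so 138 + 4 = 142 draws guarantee 4 poplar planks.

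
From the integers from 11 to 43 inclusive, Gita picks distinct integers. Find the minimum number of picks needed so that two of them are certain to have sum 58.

20

A set avoiding the sum 58 can contain at most one of each pair {x, 58−x}, plus the 5 elements whose complement lies outside the range or equal to its own complement.
The integers 11, …, 29 (19 of them) are such a set: any two sum to at least 11+12 = 23 and at most 28+29 = 57 < 58.
Pigeonhole: any 20th integer completes one of the 14 pairs, so 20 choices force a sum of 58.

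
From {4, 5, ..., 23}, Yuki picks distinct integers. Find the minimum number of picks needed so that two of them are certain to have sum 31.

Group the elements by complementary pair {x, 31−x}: {8,23}, {9,22}, {10,21}, …, giving 8 two-element pairs and 4 integers whose partner 31−x falls outside [4,23].
By pigeonhole, treating each of those 12 groups as a pigeonhole, one can pick one integer per group — 12 integers — with no two summing to 31.
The 13th integer lands in an occupied pair, forcing a sum of 31.

13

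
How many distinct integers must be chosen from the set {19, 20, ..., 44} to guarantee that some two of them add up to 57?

Two chosen integers sum to 57 exactly when both halves of some pair {x, 57−x} with 19 ≤ x ≤ 57−x ≤ 38 are chosen — 10 such pairs.
The remaining 6 elements (those with no distinct partner in range) can never complete a 57-sum, so the worst case takes all of them and one from each pair: 6 + 10 = 16.
The 17th integer has to be the second member of some pair, so 16 + 1 = 17.

17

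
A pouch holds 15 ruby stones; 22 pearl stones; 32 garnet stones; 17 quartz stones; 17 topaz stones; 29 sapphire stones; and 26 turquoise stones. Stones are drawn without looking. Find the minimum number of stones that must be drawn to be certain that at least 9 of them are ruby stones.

In the worst case for collecting ruby stones, every non-ruby stone comes out first.
There are 22 + 32 + 17 + 17 + 29 + 26 = 143 non-ruby stones altogether.
After those, each further stone must be ruby, so 143 + 9 = 152 draws guarantee 9 ruby stones.

152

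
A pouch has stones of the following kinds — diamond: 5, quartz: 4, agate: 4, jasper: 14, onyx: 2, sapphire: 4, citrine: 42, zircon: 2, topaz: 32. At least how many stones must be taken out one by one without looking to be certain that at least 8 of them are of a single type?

43

By pigeonhole, the 9 types are the holes; the stones drawn are the pigeons.
To avoid 8 of any one type, the worst case takes at most 7 of each type, or every stone of a type that has fewer than 7.
That gives 5 + 4 + 4 + 7 + 2 + 4 + 7 + 2 + 7 = 42 stones with no type reaching 8.
The next stone forces some type to 8, so 42 + 1 = 43.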